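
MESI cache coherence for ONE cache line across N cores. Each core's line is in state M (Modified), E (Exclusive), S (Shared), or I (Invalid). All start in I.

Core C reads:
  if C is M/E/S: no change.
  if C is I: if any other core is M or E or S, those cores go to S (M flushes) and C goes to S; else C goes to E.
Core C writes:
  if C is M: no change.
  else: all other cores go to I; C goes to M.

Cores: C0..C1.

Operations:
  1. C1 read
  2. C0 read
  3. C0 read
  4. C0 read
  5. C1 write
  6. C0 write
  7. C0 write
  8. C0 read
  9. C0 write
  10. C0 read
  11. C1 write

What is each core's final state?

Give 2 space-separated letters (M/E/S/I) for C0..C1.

Answer: I M

Derivation:
Op 1: C1 read [C1 read from I: no other sharers -> C1=E (exclusive)] -> [I,E]
Op 2: C0 read [C0 read from I: others=['C1=E'] -> C0=S, others downsized to S] -> [S,S]
Op 3: C0 read [C0 read: already in S, no change] -> [S,S]
Op 4: C0 read [C0 read: already in S, no change] -> [S,S]
Op 5: C1 write [C1 write: invalidate ['C0=S'] -> C1=M] -> [I,M]
Op 6: C0 write [C0 write: invalidate ['C1=M'] -> C0=M] -> [M,I]
Op 7: C0 write [C0 write: already M (modified), no change] -> [M,I]
Op 8: C0 read [C0 read: already in M, no change] -> [M,I]
Op 9: C0 write [C0 write: already M (modified), no change] -> [M,I]
Op 10: C0 read [C0 read: already in M, no change] -> [M,I]
Op 11: C1 write [C1 write: invalidate ['C0=M'] -> C1=M] -> [I,M]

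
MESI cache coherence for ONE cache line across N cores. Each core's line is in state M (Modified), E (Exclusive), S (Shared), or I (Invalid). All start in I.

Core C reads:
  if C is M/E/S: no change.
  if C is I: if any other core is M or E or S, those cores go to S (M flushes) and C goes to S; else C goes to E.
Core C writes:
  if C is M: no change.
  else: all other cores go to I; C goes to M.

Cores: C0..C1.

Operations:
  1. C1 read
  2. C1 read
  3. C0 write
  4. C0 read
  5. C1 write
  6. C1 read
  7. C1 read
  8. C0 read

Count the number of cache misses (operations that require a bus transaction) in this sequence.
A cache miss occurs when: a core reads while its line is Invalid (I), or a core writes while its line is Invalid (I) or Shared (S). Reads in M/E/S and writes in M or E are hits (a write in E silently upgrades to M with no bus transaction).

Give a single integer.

Op 1: C1 read [C1 read from I: no other sharers -> C1=E (exclusive)] -> [I,E] [MISS #1: read from I]
Op 2: C1 read [C1 read: already in E, no change] -> [I,E] [hit: read from E]
Op 3: C0 write [C0 write: invalidate ['C1=E'] -> C0=M] -> [M,I] [MISS #2: write from I]
Op 4: C0 read [C0 read: already in M, no change] -> [M,I] [hit: read from M]
Op 5: C1 write [C1 write: invalidate ['C0=M'] -> C1=M] -> [I,M] [MISS #3: write from I]
Op 6: C1 read [C1 read: already in M, no change] -> [I,M] [hit: read from M]
Op 7: C1 read [C1 read: already in M, no change] -> [I,M] [hit: read from M]
Op 8: C0 read [C0 read from I: others=['C1=M'] -> C0=S, others downsized to S] -> [S,S] [MISS #4: read from I]

Answer: 4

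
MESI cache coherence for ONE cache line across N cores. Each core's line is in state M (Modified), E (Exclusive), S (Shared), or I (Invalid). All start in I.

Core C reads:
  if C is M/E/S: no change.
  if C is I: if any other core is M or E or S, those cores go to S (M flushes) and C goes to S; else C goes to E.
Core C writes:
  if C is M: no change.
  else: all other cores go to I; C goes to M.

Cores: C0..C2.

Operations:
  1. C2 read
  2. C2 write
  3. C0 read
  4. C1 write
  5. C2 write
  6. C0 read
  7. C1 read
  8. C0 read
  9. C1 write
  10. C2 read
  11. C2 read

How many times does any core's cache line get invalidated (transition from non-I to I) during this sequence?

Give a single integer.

Answer: 5

Derivation:
Op 1: C2 read [C2 read from I: no other sharers -> C2=E (exclusive)] -> [I,I,E] (invalidations this op: 0; running total: 0)
Op 2: C2 write [C2 write: invalidate none -> C2=M] -> [I,I,M] (invalidations this op: 0; running total: 0)
Op 3: C0 read [C0 read from I: others=['C2=M'] -> C0=S, others downsized to S] -> [S,I,S] (invalidations this op: 0; running total: 0)
Op 4: C1 write [C1 write: invalidate ['C0=S', 'C2=S'] -> C1=M] -> [I,M,I] (invalidations this op: 2; running total: 2)
Op 5: C2 write [C2 write: invalidate ['C1=M'] -> C2=M] -> [I,I,M] (invalidations this op: 1; running total: 3)
Op 6: C0 read [C0 read from I: others=['C2=M'] -> C0=S, others downsized to S] -> [S,I,S] (invalidations this op: 0; running total: 3)
Op 7: C1 read [C1 read from I: others=['C0=S', 'C2=S'] -> C1=S, others downsized to S] -> [S,S,S] (invalidations this op: 0; running total: 3)
Op 8: C0 read [C0 read: already in S, no change] -> [S,S,S] (invalidations this op: 0; running total: 3)
Op 9: C1 write [C1 write: invalidate ['C0=S', 'C2=S'] -> C1=M] -> [I,M,I] (invalidations this op: 2; running total: 5)
Op 10: C2 read [C2 read from I: others=['C1=M'] -> C2=S, others downsized to S] -> [I,S,S] (invalidations this op: 0; running total: 5)
Op 11: C2 read [C2 read: already in S, no change] -> [I,S,S] (invalidations this op: 0; running total: 5)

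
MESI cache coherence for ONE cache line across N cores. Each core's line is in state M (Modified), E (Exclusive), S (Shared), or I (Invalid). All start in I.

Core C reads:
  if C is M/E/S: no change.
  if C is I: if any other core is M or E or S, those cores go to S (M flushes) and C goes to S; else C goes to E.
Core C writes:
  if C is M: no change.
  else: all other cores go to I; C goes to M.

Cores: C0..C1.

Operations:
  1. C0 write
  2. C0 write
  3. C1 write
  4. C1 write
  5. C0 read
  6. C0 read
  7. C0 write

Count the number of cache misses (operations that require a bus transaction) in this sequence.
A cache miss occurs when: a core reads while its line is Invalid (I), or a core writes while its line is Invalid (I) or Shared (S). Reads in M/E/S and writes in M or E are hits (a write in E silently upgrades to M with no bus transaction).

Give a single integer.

Op 1: C0 write [C0 write: invalidate none -> C0=M] -> [M,I] [MISS #1: write from I]
Op 2: C0 write [C0 write: already M (modified), no change] -> [M,I] [hit: write from M]
Op 3: C1 write [C1 write: invalidate ['C0=M'] -> C1=M] -> [I,M] [MISS #2: write from I]
Op 4: C1 write [C1 write: already M (modified), no change] -> [I,M] [hit: write from M]
Op 5: C0 read [C0 read from I: others=['C1=M'] -> C0=S, others downsized to S] -> [S,S] [MISS #3: read from I]
Op 6: C0 read [C0 read: already in S, no change] -> [S,S] [hit: read from S]
Op 7: C0 write [C0 write: invalidate ['C1=S'] -> C0=M] -> [M,I] [MISS #4: write from S]

Answer: 4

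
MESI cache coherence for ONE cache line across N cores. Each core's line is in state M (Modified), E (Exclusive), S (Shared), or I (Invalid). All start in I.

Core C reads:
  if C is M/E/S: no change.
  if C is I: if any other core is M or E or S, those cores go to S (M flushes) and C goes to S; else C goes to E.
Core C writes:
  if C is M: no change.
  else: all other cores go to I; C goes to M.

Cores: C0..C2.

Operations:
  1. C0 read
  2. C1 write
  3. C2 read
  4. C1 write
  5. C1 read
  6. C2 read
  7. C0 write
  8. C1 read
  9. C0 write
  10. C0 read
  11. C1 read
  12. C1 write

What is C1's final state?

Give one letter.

Answer: M

Derivation:
Op 1: C0 read [C0 read from I: no other sharers -> C0=E (exclusive)] -> [E,I,I]
Op 2: C1 write [C1 write: invalidate ['C0=E'] -> C1=M] -> [I,M,I]
Op 3: C2 read [C2 read from I: others=['C1=M'] -> C2=S, others downsized to S] -> [I,S,S]
Op 4: C1 write [C1 write: invalidate ['C2=S'] -> C1=M] -> [I,M,I]
Op 5: C1 read [C1 read: already in M, no change] -> [I,M,I]
Op 6: C2 read [C2 read from I: others=['C1=M'] -> C2=S, others downsized to S] -> [I,S,S]
Op 7: C0 write [C0 write: invalidate ['C1=S', 'C2=S'] -> C0=M] -> [M,I,I]
Op 8: C1 read [C1 read from I: others=['C0=M'] -> C1=S, others downsized to S] -> [S,S,I]
Op 9: C0 write [C0 write: invalidate ['C1=S'] -> C0=M] -> [M,I,I]
Op 10: C0 read [C0 read: already in M, no change] -> [M,I,I]
Op 11: C1 read [C1 read from I: others=['C0=M'] -> C1=S, others downsized to S] -> [S,S,I]
Op 12: C1 write [C1 write: invalidate ['C0=S'] -> C1=M] -> [I,M,I]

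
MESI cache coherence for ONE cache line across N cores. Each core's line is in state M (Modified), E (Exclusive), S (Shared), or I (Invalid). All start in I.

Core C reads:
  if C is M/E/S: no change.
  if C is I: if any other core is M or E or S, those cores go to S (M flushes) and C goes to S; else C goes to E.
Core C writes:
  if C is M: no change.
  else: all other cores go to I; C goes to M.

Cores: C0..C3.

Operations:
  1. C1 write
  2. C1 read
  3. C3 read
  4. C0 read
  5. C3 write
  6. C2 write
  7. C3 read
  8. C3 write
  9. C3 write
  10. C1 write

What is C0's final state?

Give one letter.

Op 1: C1 write [C1 write: invalidate none -> C1=M] -> [I,M,I,I]
Op 2: C1 read [C1 read: already in M, no change] -> [I,M,I,I]
Op 3: C3 read [C3 read from I: others=['C1=M'] -> C3=S, others downsized to S] -> [I,S,I,S]
Op 4: C0 read [C0 read from I: others=['C1=S', 'C3=S'] -> C0=S, others downsized to S] -> [S,S,I,S]
Op 5: C3 write [C3 write: invalidate ['C0=S', 'C1=S'] -> C3=M] -> [I,I,I,M]
Op 6: C2 write [C2 write: invalidate ['C3=M'] -> C2=M] -> [I,I,M,I]
Op 7: C3 read [C3 read from I: others=['C2=M'] -> C3=S, others downsized to S] -> [I,I,S,S]
Op 8: C3 write [C3 write: invalidate ['C2=S'] -> C3=M] -> [I,I,I,M]
Op 9: C3 write [C3 write: already M (modified), no change] -> [I,I,I,M]
Op 10: C1 write [C1 write: invalidate ['C3=M'] -> C1=M] -> [I,M,I,I]

Answer: I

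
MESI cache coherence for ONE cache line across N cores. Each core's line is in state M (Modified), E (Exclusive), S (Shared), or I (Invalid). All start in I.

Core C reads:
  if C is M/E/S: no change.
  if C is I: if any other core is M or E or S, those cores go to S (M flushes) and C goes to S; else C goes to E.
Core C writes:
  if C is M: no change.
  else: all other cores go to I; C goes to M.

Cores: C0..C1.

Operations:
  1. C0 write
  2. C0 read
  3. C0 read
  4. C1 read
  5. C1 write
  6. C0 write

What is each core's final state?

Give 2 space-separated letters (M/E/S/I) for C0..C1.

Op 1: C0 write [C0 write: invalidate none -> C0=M] -> [M,I]
Op 2: C0 read [C0 read: already in M, no change] -> [M,I]
Op 3: C0 read [C0 read: already in M, no change] -> [M,I]
Op 4: C1 read [C1 read from I: others=['C0=M'] -> C1=S, others downsized to S] -> [S,S]
Op 5: C1 write [C1 write: invalidate ['C0=S'] -> C1=M] -> [I,M]
Op 6: C0 write [C0 write: invalidate ['C1=M'] -> C0=M] -> [M,I]

Answer: M I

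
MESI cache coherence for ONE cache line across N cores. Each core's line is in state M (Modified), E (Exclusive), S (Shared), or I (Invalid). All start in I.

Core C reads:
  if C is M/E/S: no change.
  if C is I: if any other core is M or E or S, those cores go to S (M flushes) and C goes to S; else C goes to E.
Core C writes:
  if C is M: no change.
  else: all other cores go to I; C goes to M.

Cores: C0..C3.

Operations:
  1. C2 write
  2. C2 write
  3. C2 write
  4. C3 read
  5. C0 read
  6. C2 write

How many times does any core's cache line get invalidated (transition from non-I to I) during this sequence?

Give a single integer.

Op 1: C2 write [C2 write: invalidate none -> C2=M] -> [I,I,M,I] (invalidations this op: 0; running total: 0)
Op 2: C2 write [C2 write: already M (modified), no change] -> [I,I,M,I] (invalidations this op: 0; running total: 0)
Op 3: C2 write [C2 write: already M (modified), no change] -> [I,I,M,I] (invalidations this op: 0; running total: 0)
Op 4: C3 read [C3 read from I: others=['C2=M'] -> C3=S, others downsized to S] -> [I,I,S,S] (invalidations this op: 0; running total: 0)
Op 5: C0 read [C0 read from I: others=['C2=S', 'C3=S'] -> C0=S, others downsized to S] -> [S,I,S,S] (invalidations this op: 0; running total: 0)
Op 6: C2 write [C2 write: invalidate ['C0=S', 'C3=S'] -> C2=M] -> [I,I,M,I] (invalidations this op: 2; running total: 2)

Answer: 2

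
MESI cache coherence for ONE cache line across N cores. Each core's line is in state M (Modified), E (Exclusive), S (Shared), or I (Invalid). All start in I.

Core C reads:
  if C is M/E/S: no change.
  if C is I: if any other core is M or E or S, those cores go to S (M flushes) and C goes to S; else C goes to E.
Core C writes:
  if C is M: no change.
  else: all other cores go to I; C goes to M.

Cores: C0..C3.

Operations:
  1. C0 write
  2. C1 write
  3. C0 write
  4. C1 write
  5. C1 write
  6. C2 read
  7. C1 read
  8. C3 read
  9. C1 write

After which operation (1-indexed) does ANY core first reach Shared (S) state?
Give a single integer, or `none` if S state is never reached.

Answer: 6

Derivation:
Op 1: C0 write [C0 write: invalidate none -> C0=M] -> [M,I,I,I]
Op 2: C1 write [C1 write: invalidate ['C0=M'] -> C1=M] -> [I,M,I,I]
Op 3: C0 write [C0 write: invalidate ['C1=M'] -> C0=M] -> [M,I,I,I]
Op 4: C1 write [C1 write: invalidate ['C0=M'] -> C1=M] -> [I,M,I,I]
Op 5: C1 write [C1 write: already M (modified), no change] -> [I,M,I,I]
Op 6: C2 read [C2 read from I: others=['C1=M'] -> C2=S, others downsized to S] -> [I,S,S,I]
  -> First S state at op 6; remaining ops need not be traced.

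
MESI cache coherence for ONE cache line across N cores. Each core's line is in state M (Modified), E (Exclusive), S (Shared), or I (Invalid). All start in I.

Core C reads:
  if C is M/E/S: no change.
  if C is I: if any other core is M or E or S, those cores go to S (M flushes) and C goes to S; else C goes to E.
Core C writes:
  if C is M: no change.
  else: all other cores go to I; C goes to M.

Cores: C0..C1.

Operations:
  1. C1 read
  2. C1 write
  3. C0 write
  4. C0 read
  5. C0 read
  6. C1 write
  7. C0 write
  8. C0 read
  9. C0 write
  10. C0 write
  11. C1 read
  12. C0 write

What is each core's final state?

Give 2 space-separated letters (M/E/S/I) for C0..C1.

Op 1: C1 read [C1 read from I: no other sharers -> C1=E (exclusive)] -> [I,E]
Op 2: C1 write [C1 write: invalidate none -> C1=M] -> [I,M]
Op 3: C0 write [C0 write: invalidate ['C1=M'] -> C0=M] -> [M,I]
Op 4: C0 read [C0 read: already in M, no change] -> [M,I]
Op 5: C0 read [C0 read: already in M, no change] -> [M,I]
Op 6: C1 write [C1 write: invalidate ['C0=M'] -> C1=M] -> [I,M]
Op 7: C0 write [C0 write: invalidate ['C1=M'] -> C0=M] -> [M,I]
Op 8: C0 read [C0 read: already in M, no change] -> [M,I]
Op 9: C0 write [C0 write: already M (modified), no change] -> [M,I]
Op 10: C0 write [C0 write: already M (modified), no change] -> [M,I]
Op 11: C1 read [C1 read from I: others=['C0=M'] -> C1=S, others downsized to S] -> [S,S]
Op 12: C0 write [C0 write: invalidate ['C1=S'] -> C0=M] -> [M,I]

Answer: M I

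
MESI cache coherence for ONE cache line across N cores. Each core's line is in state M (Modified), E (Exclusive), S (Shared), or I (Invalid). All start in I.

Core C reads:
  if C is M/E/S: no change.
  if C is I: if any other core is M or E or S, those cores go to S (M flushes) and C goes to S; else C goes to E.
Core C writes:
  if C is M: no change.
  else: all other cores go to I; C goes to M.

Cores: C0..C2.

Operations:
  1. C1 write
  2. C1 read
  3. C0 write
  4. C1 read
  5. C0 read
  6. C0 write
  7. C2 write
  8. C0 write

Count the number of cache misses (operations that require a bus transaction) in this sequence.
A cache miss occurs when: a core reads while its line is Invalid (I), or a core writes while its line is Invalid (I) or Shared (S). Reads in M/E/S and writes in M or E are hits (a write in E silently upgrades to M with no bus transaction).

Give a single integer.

Answer: 6

Derivation:
Op 1: C1 write [C1 write: invalidate none -> C1=M] -> [I,M,I] [MISS #1: write from I]
Op 2: C1 read [C1 read: already in M, no change] -> [I,M,I] [hit: read from M]
Op 3: C0 write [C0 write: invalidate ['C1=M'] -> C0=M] -> [M,I,I] [MISS #2: write from I]
Op 4: C1 read [C1 read from I: others=['C0=M'] -> C1=S, others downsized to S] -> [S,S,I] [MISS #3: read from I]
Op 5: C0 read [C0 read: already in S, no change] -> [S,S,I] [hit: read from S]
Op 6: C0 write [C0 write: invalidate ['C1=S'] -> C0=M] -> [M,I,I] [MISS #4: write from S]
Op 7: C2 write [C2 write: invalidate ['C0=M'] -> C2=M] -> [I,I,M] [MISS #5: write from I]
Op 8: C0 write [C0 write: invalidate ['C2=M'] -> C0=M] -> [M,I,I] [MISS #6: write from I]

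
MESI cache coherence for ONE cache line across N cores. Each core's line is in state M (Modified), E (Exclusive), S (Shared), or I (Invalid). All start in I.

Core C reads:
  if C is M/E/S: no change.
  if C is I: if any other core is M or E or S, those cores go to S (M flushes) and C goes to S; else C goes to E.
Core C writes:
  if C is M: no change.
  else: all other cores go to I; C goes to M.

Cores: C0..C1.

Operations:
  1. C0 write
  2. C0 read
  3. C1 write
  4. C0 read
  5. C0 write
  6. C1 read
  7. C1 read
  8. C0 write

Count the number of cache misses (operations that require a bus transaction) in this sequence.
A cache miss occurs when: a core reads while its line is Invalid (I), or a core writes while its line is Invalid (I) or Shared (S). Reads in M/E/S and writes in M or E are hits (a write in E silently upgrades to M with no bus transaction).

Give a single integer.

Answer: 6

Derivation:
Op 1: C0 write [C0 write: invalidate none -> C0=M] -> [M,I] [MISS #1: write from I]
Op 2: C0 read [C0 read: already in M, no change] -> [M,I] [hit: read from M]
Op 3: C1 write [C1 write: invalidate ['C0=M'] -> C1=M] -> [I,M] [MISS #2: write from I]
Op 4: C0 read [C0 read from I: others=['C1=M'] -> C0=S, others downsized to S] -> [S,S] [MISS #3: read from I]
Op 5: C0 write [C0 write: invalidate ['C1=S'] -> C0=M] -> [M,I] [MISS #4: write from S]
Op 6: C1 read [C1 read from I: others=['C0=M'] -> C1=S, others downsized to S] -> [S,S] [MISS #5: read from I]
Op 7: C1 read [C1 read: already in S, no change] -> [S,S] [hit: read from S]
Op 8: C0 write [C0 write: invalidate ['C1=S'] -> C0=M] -> [M,I] [MISS #6: write from S]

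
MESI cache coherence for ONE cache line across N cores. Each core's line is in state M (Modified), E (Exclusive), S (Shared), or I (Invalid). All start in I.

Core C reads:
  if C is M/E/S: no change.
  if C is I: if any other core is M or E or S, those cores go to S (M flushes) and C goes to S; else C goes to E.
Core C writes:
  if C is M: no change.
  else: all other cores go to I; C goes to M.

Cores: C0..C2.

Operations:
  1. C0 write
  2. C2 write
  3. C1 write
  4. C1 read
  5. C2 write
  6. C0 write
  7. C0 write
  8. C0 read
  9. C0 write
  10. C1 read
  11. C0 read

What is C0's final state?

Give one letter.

Answer: S

Derivation:
Op 1: C0 write [C0 write: invalidate none -> C0=M] -> [M,I,I]
Op 2: C2 write [C2 write: invalidate ['C0=M'] -> C2=M] -> [I,I,M]
Op 3: C1 write [C1 write: invalidate ['C2=M'] -> C1=M] -> [I,M,I]
Op 4: C1 read [C1 read: already in M, no change] -> [I,M,I]
Op 5: C2 write [C2 write: invalidate ['C1=M'] -> C2=M] -> [I,I,M]
Op 6: C0 write [C0 write: invalidate ['C2=M'] -> C0=M] -> [M,I,I]
Op 7: C0 write [C0 write: already M (modified), no change] -> [M,I,I]
Op 8: C0 read [C0 read: already in M, no change] -> [M,I,I]
Op 9: C0 write [C0 write: already M (modified), no change] -> [M,I,I]
Op 10: C1 read [C1 read from I: others=['C0=M'] -> C1=S, others downsized to S] -> [S,S,I]
Op 11: C0 read [C0 read: already in S, no change] -> [S,S,I]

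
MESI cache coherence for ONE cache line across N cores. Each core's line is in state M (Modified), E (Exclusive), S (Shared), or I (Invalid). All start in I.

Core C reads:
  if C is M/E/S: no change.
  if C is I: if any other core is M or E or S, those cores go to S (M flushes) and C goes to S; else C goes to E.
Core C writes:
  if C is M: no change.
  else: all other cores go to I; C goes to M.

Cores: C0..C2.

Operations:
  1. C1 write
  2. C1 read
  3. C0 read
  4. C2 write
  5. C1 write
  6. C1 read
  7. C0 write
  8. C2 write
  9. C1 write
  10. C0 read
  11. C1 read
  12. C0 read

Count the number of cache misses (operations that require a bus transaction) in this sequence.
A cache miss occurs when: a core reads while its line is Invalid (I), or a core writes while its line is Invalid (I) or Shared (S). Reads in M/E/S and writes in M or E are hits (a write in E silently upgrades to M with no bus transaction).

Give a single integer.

Op 1: C1 write [C1 write: invalidate none -> C1=M] -> [I,M,I] [MISS #1: write from I]
Op 2: C1 read [C1 read: already in M, no change] -> [I,M,I] [hit: read from M]
Op 3: C0 read [C0 read from I: others=['C1=M'] -> C0=S, others downsized to S] -> [S,S,I] [MISS #2: read from I]
Op 4: C2 write [C2 write: invalidate ['C0=S', 'C1=S'] -> C2=M] -> [I,I,M] [MISS #3: write from I]
Op 5: C1 write [C1 write: invalidate ['C2=M'] -> C1=M] -> [I,M,I] [MISS #4: write from I]
Op 6: C1 read [C1 read: already in M, no change] -> [I,M,I] [hit: read from M]
Op 7: C0 write [C0 write: invalidate ['C1=M'] -> C0=M] -> [M,I,I] [MISS #5: write from I]
Op 8: C2 write [C2 write: invalidate ['C0=M'] -> C2=M] -> [I,I,M] [MISS #6: write from I]
Op 9: C1 write [C1 write: invalidate ['C2=M'] -> C1=M] -> [I,M,I] [MISS #7: write from I]
Op 10: C0 read [C0 read from I: others=['C1=M'] -> C0=S, others downsized to S] -> [S,S,I] [MISS #8: read from I]
Op 11: C1 read [C1 read: already in S, no change] -> [S,S,I] [hit: read from S]
Op 12: C0 read [C0 read: already in S, no change] -> [S,S,I] [hit: read from S]

Answer: 8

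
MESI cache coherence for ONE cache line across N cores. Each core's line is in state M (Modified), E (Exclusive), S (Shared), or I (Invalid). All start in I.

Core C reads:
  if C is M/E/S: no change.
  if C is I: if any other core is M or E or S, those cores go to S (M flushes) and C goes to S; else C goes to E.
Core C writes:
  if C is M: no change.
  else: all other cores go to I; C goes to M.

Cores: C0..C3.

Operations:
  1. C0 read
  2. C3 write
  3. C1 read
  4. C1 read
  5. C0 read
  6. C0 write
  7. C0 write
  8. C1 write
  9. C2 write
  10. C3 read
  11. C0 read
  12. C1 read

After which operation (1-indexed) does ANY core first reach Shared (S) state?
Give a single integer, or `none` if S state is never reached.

Answer: 3

Derivation:
Op 1: C0 read [C0 read from I: no other sharers -> C0=E (exclusive)] -> [E,I,I,I]
Op 2: C3 write [C3 write: invalidate ['C0=E'] -> C3=M] -> [I,I,I,M]
Op 3: C1 read [C1 read from I: others=['C3=M'] -> C1=S, others downsized to S] -> [I,S,I,S]
  -> First S state at op 3; remaining ops need not be traced.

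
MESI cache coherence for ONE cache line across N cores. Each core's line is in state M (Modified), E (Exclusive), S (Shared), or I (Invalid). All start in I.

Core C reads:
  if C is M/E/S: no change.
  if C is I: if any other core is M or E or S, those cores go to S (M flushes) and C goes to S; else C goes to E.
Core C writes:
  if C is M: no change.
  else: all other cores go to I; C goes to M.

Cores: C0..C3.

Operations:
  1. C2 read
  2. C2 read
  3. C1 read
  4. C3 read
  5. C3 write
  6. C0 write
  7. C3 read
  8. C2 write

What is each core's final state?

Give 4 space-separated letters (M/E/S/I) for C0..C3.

Answer: I I M I

Derivation:
Op 1: C2 read [C2 read from I: no other sharers -> C2=E (exclusive)] -> [I,I,E,I]
Op 2: C2 read [C2 read: already in E, no change] -> [I,I,E,I]
Op 3: C1 read [C1 read from I: others=['C2=E'] -> C1=S, others downsized to S] -> [I,S,S,I]
Op 4: C3 read [C3 read from I: others=['C1=S', 'C2=S'] -> C3=S, others downsized to S] -> [I,S,S,S]
Op 5: C3 write [C3 write: invalidate ['C1=S', 'C2=S'] -> C3=M] -> [I,I,I,M]
Op 6: C0 write [C0 write: invalidate ['C3=M'] -> C0=M] -> [M,I,I,I]
Op 7: C3 read [C3 read from I: others=['C0=M'] -> C3=S, others downsized to S] -> [S,I,I,S]
Op 8: C2 write [C2 write: invalidate ['C0=S', 'C3=S'] -> C2=M] -> [I,I,M,I]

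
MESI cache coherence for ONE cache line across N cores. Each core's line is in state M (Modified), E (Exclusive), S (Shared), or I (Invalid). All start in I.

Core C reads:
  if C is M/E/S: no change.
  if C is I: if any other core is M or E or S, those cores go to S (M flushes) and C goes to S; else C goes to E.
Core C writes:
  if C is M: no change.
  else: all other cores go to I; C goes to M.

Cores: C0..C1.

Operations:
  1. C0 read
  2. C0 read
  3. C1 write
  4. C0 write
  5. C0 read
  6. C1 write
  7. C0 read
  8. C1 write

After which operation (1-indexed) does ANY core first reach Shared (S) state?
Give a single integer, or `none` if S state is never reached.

Answer: 7

Derivation:
Op 1: C0 read [C0 read from I: no other sharers -> C0=E (exclusive)] -> [E,I]
Op 2: C0 read [C0 read: already in E, no change] -> [E,I]
Op 3: C1 write [C1 write: invalidate ['C0=E'] -> C1=M] -> [I,M]
Op 4: C0 write [C0 write: invalidate ['C1=M'] -> C0=M] -> [M,I]
Op 5: C0 read [C0 read: already in M, no change] -> [M,I]
Op 6: C1 write [C1 write: invalidate ['C0=M'] -> C1=M] -> [I,M]
Op 7: C0 read [C0 read from I: others=['C1=M'] -> C0=S, others downsized to S] -> [S,S]
  -> First S state at op 7; remaining ops need not be traced.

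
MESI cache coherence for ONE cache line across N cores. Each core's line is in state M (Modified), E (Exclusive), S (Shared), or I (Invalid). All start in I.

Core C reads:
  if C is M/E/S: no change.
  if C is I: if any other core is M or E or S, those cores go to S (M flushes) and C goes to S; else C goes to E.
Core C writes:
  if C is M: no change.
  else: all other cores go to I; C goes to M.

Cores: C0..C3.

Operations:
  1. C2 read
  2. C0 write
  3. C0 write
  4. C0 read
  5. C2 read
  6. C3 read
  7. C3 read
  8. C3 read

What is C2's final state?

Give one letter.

Op 1: C2 read [C2 read from I: no other sharers -> C2=E (exclusive)] -> [I,I,E,I]
Op 2: C0 write [C0 write: invalidate ['C2=E'] -> C0=M] -> [M,I,I,I]
Op 3: C0 write [C0 write: already M (modified), no change] -> [M,I,I,I]
Op 4: C0 read [C0 read: already in M, no change] -> [M,I,I,I]
Op 5: C2 read [C2 read from I: others=['C0=M'] -> C2=S, others downsized to S] -> [S,I,S,I]
Op 6: C3 read [C3 read from I: others=['C0=S', 'C2=S'] -> C3=S, others downsized to S] -> [S,I,S,S]
Op 7: C3 read [C3 read: already in S, no change] -> [S,I,S,S]
Op 8: C3 read [C3 read: already in S, no change] -> [S,I,S,S]

Answer: S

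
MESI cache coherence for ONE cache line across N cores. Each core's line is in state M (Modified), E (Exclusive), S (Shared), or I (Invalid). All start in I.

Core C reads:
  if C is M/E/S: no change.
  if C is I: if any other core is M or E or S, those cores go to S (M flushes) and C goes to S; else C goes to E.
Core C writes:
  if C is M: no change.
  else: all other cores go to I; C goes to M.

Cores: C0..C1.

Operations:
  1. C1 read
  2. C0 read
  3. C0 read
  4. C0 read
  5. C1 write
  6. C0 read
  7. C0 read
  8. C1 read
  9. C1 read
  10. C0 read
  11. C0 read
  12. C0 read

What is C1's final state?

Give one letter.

Answer: S

Derivation:
Op 1: C1 read [C1 read from I: no other sharers -> C1=E (exclusive)] -> [I,E]
Op 2: C0 read [C0 read from I: others=['C1=E'] -> C0=S, others downsized to S] -> [S,S]
Op 3: C0 read [C0 read: already in S, no change] -> [S,S]
Op 4: C0 read [C0 read: already in S, no change] -> [S,S]
Op 5: C1 write [C1 write: invalidate ['C0=S'] -> C1=M] -> [I,M]
Op 6: C0 read [C0 read from I: others=['C1=M'] -> C0=S, others downsized to S] -> [S,S]
Op 7: C0 read [C0 read: already in S, no change] -> [S,S]
Op 8: C1 read [C1 read: already in S, no change] -> [S,S]
Op 9: C1 read [C1 read: already in S, no change] -> [S,S]
Op 10: C0 read [C0 read: already in S, no change] -> [S,S]
Op 11: C0 read [C0 read: already in S, no change] -> [S,S]
Op 12: C0 read [C0 read: already in S, no change] -> [S,S]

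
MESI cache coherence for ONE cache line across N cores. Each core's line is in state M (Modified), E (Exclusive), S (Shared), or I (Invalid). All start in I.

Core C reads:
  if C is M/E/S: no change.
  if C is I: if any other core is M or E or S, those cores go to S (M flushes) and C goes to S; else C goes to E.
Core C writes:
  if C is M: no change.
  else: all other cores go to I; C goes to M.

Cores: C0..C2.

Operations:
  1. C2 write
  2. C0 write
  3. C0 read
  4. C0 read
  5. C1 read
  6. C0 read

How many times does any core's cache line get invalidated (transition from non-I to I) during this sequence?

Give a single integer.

Op 1: C2 write [C2 write: invalidate none -> C2=M] -> [I,I,M] (invalidations this op: 0; running total: 0)
Op 2: C0 write [C0 write: invalidate ['C2=M'] -> C0=M] -> [M,I,I] (invalidations this op: 1; running total: 1)
Op 3: C0 read [C0 read: already in M, no change] -> [M,I,I] (invalidations this op: 0; running total: 1)
Op 4: C0 read [C0 read: already in M, no change] -> [M,I,I] (invalidations this op: 0; running total: 1)
Op 5: C1 read [C1 read from I: others=['C0=M'] -> C1=S, others downsized to S] -> [S,S,I] (invalidations this op: 0; running total: 1)
Op 6: C0 read [C0 read: already in S, no change] -> [S,S,I] (invalidations this op: 0; running total: 1)

Answer: 1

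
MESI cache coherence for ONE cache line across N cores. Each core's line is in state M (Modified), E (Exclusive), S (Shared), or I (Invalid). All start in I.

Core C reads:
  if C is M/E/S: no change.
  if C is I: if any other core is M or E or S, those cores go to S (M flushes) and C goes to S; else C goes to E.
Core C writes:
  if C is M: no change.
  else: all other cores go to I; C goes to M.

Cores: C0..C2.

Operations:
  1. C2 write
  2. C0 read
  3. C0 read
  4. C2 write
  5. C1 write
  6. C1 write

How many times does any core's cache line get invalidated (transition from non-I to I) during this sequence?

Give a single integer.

Answer: 2

Derivation:
Op 1: C2 write [C2 write: invalidate none -> C2=M] -> [I,I,M] (invalidations this op: 0; running total: 0)
Op 2: C0 read [C0 read from I: others=['C2=M'] -> C0=S, others downsized to S] -> [S,I,S] (invalidations this op: 0; running total: 0)
Op 3: C0 read [C0 read: already in S, no change] -> [S,I,S] (invalidations this op: 0; running total: 0)
Op 4: C2 write [C2 write: invalidate ['C0=S'] -> C2=M] -> [I,I,M] (invalidations this op: 1; running total: 1)
Op 5: C1 write [C1 write: invalidate ['C2=M'] -> C1=M] -> [I,M,I] (invalidations this op: 1; running total: 2)
Op 6: C1 write [C1 write: already M (modified), no change] -> [I,M,I] (invalidations this op: 0; running total: 2)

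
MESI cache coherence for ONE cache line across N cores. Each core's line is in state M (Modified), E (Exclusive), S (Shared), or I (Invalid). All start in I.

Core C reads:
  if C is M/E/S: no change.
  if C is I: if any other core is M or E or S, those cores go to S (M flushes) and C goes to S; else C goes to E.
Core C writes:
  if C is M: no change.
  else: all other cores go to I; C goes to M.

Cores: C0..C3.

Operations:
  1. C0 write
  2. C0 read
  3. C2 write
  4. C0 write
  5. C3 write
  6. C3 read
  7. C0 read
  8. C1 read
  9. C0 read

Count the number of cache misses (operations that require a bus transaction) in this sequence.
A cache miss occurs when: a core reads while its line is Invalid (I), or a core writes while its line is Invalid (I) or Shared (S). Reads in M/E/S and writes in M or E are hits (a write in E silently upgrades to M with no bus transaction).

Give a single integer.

Op 1: C0 write [C0 write: invalidate none -> C0=M] -> [M,I,I,I] [MISS #1: write from I]
Op 2: C0 read [C0 read: already in M, no change] -> [M,I,I,I] [hit: read from M]
Op 3: C2 write [C2 write: invalidate ['C0=M'] -> C2=M] -> [I,I,M,I] [MISS #2: write from I]
Op 4: C0 write [C0 write: invalidate ['C2=M'] -> C0=M] -> [M,I,I,I] [MISS #3: write from I]
Op 5: C3 write [C3 write: invalidate ['C0=M'] -> C3=M] -> [I,I,I,M] [MISS #4: write from I]
Op 6: C3 read [C3 read: already in M, no change] -> [I,I,I,M] [hit: read from M]
Op 7: C0 read [C0 read from I: others=['C3=M'] -> C0=S, others downsized to S] -> [S,I,I,S] [MISS #5: read from I]
Op 8: C1 read [C1 read from I: others=['C0=S', 'C3=S'] -> C1=S, others downsized to S] -> [S,S,I,S] [MISS #6: read from I]
Op 9: C0 read [C0 read: already in S, no change] -> [S,S,I,S] [hit: read from S]

Answer: 6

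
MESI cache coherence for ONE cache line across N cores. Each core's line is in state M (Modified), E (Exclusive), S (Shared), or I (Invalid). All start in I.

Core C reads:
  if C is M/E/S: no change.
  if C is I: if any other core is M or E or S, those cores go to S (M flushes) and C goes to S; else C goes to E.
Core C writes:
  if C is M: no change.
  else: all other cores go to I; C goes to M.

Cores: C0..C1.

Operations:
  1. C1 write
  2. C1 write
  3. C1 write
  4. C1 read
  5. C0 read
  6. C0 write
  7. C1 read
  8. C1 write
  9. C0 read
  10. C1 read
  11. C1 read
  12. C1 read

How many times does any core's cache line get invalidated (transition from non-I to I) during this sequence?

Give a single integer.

Answer: 2

Derivation:
Op 1: C1 write [C1 write: invalidate none -> C1=M] -> [I,M] (invalidations this op: 0; running total: 0)
Op 2: C1 write [C1 write: already M (modified), no change] -> [I,M] (invalidations this op: 0; running total: 0)
Op 3: C1 write [C1 write: already M (modified), no change] -> [I,M] (invalidations this op: 0; running total: 0)
Op 4: C1 read [C1 read: already in M, no change] -> [I,M] (invalidations this op: 0; running total: 0)
Op 5: C0 read [C0 read from I: others=['C1=M'] -> C0=S, others downsized to S] -> [S,S] (invalidations this op: 0; running total: 0)
Op 6: C0 write [C0 write: invalidate ['C1=S'] -> C0=M] -> [M,I] (invalidations this op: 1; running total: 1)
Op 7: C1 read [C1 read from I: others=['C0=M'] -> C1=S, others downsized to S] -> [S,S] (invalidations this op: 0; running total: 1)
Op 8: C1 write [C1 write: invalidate ['C0=S'] -> C1=M] -> [I,M] (invalidations this op: 1; running total: 2)
Op 9: C0 read [C0 read from I: others=['C1=M'] -> C0=S, others downsized to S] -> [S,S] (invalidations this op: 0; running total: 2)
Op 10: C1 read [C1 read: already in S, no change] -> [S,S] (invalidations this op: 0; running total: 2)
Op 11: C1 read [C1 read: already in S, no change] -> [S,S] (invalidations this op: 0; running total: 2)
Op 12: C1 read [C1 read: already in S, no change] -> [S,S] (invalidations this op: 0; running total: 2)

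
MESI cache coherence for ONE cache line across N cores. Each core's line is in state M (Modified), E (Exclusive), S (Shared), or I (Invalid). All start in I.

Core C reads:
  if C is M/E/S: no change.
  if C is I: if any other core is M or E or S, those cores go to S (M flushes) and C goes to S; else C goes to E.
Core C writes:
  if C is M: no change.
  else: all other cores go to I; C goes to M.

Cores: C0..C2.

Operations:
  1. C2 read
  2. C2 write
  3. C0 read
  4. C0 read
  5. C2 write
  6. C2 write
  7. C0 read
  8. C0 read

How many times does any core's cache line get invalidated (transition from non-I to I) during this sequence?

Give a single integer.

Answer: 1

Derivation:
Op 1: C2 read [C2 read from I: no other sharers -> C2=E (exclusive)] -> [I,I,E] (invalidations this op: 0; running total: 0)
Op 2: C2 write [C2 write: invalidate none -> C2=M] -> [I,I,M] (invalidations this op: 0; running total: 0)
Op 3: C0 read [C0 read from I: others=['C2=M'] -> C0=S, others downsized to S] -> [S,I,S] (invalidations this op: 0; running total: 0)
Op 4: C0 read [C0 read: already in S, no change] -> [S,I,S] (invalidations this op: 0; running total: 0)
Op 5: C2 write [C2 write: invalidate ['C0=S'] -> C2=M] -> [I,I,M] (invalidations this op: 1; running total: 1)
Op 6: C2 write [C2 write: already M (modified), no change] -> [I,I,M] (invalidations this op: 0; running total: 1)
Op 7: C0 read [C0 read from I: others=['C2=M'] -> C0=S, others downsized to S] -> [S,I,S] (invalidations this op: 0; running total: 1)
Op 8: C0 read [C0 read: already in S, no change] -> [S,I,S] (invalidations this op: 0; running total: 1)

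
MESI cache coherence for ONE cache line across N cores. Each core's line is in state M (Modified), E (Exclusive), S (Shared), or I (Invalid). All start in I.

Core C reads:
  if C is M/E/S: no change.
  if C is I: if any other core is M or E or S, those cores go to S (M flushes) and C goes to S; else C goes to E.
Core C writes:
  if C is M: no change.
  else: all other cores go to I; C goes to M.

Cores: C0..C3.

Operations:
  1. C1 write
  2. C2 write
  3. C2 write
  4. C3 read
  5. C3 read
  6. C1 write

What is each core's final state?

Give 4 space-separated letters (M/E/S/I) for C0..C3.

Op 1: C1 write [C1 write: invalidate none -> C1=M] -> [I,M,I,I]
Op 2: C2 write [C2 write: invalidate ['C1=M'] -> C2=M] -> [I,I,M,I]
Op 3: C2 write [C2 write: already M (modified), no change] -> [I,I,M,I]
Op 4: C3 read [C3 read from I: others=['C2=M'] -> C3=S, others downsized to S] -> [I,I,S,S]
Op 5: C3 read [C3 read: already in S, no change] -> [I,I,S,S]
Op 6: C1 write [C1 write: invalidate ['C2=S', 'C3=S'] -> C1=M] -> [I,M,I,I]

Answer: I M I I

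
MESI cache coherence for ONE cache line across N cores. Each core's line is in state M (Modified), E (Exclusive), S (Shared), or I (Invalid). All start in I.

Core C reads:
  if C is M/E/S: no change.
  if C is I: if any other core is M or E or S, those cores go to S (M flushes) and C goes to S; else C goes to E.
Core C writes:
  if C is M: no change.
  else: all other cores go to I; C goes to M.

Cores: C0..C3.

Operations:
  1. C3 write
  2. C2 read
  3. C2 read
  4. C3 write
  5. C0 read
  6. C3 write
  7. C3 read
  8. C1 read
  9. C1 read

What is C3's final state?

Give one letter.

Op 1: C3 write [C3 write: invalidate none -> C3=M] -> [I,I,I,M]
Op 2: C2 read [C2 read from I: others=['C3=M'] -> C2=S, others downsized to S] -> [I,I,S,S]
Op 3: C2 read [C2 read: already in S, no change] -> [I,I,S,S]
Op 4: C3 write [C3 write: invalidate ['C2=S'] -> C3=M] -> [I,I,I,M]
Op 5: C0 read [C0 read from I: others=['C3=M'] -> C0=S, others downsized to S] -> [S,I,I,S]
Op 6: C3 write [C3 write: invalidate ['C0=S'] -> C3=M] -> [I,I,I,M]
Op 7: C3 read [C3 read: already in M, no change] -> [I,I,I,M]
Op 8: C1 read [C1 read from I: others=['C3=M'] -> C1=S, others downsized to S] -> [I,S,I,S]
Op 9: C1 read [C1 read: already in S, no change] -> [I,S,I,S]

Answer: S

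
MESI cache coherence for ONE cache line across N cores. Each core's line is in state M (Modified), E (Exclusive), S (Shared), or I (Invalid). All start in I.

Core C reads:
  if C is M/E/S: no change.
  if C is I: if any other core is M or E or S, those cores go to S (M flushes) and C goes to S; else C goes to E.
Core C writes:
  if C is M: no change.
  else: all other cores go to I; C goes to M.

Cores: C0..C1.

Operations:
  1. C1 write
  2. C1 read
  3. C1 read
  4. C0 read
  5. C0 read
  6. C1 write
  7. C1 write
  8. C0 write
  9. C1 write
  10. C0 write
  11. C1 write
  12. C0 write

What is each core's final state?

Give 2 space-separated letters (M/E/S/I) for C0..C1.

Op 1: C1 write [C1 write: invalidate none -> C1=M] -> [I,M]
Op 2: C1 read [C1 read: already in M, no change] -> [I,M]
Op 3: C1 read [C1 read: already in M, no change] -> [I,M]
Op 4: C0 read [C0 read from I: others=['C1=M'] -> C0=S, others downsized to S] -> [S,S]
Op 5: C0 read [C0 read: already in S, no change] -> [S,S]
Op 6: C1 write [C1 write: invalidate ['C0=S'] -> C1=M] -> [I,M]
Op 7: C1 write [C1 write: already M (modified), no change] -> [I,M]
Op 8: C0 write [C0 write: invalidate ['C1=M'] -> C0=M] -> [M,I]
Op 9: C1 write [C1 write: invalidate ['C0=M'] -> C1=M] -> [I,M]
Op 10: C0 write [C0 write: invalidate ['C1=M'] -> C0=M] -> [M,I]
Op 11: C1 write [C1 write: invalidate ['C0=M'] -> C1=M] -> [I,M]
Op 12: C0 write [C0 write: invalidate ['C1=M'] -> C0=M] -> [M,I]

Answer: M I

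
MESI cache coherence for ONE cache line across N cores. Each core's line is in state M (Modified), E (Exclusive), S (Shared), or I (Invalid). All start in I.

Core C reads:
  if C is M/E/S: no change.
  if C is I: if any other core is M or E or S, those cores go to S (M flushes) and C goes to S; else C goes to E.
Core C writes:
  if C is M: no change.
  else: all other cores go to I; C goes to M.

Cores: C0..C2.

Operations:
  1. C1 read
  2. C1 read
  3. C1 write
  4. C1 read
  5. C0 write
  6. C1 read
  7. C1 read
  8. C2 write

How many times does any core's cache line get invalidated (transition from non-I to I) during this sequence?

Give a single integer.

Answer: 3

Derivation:
Op 1: C1 read [C1 read from I: no other sharers -> C1=E (exclusive)] -> [I,E,I] (invalidations this op: 0; running total: 0)
Op 2: C1 read [C1 read: already in E, no change] -> [I,E,I] (invalidations this op: 0; running total: 0)
Op 3: C1 write [C1 write: invalidate none -> C1=M] -> [I,M,I] (invalidations this op: 0; running total: 0)
Op 4: C1 read [C1 read: already in M, no change] -> [I,M,I] (invalidations this op: 0; running total: 0)
Op 5: C0 write [C0 write: invalidate ['C1=M'] -> C0=M] -> [M,I,I] (invalidations this op: 1; running total: 1)
Op 6: C1 read [C1 read from I: others=['C0=M'] -> C1=S, others downsized to S] -> [S,S,I] (invalidations this op: 0; running total: 1)
Op 7: C1 read [C1 read: already in S, no change] -> [S,S,I] (invalidations this op: 0; running total: 1)
Op 8: C2 write [C2 write: invalidate ['C0=S', 'C1=S'] -> C2=M] -> [I,I,M] (invalidations this op: 2; running total: 3)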